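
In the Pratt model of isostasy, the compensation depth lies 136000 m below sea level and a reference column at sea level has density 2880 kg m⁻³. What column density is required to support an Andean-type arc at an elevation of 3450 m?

2810 kg m⁻³

Pratt balance: ρ_ref D = ρ (D + h).
ρ = ρ_ref D/(D + h) = 2880 × 136000 m/(136000 m + 3450 m) = 2810 kg m⁻³.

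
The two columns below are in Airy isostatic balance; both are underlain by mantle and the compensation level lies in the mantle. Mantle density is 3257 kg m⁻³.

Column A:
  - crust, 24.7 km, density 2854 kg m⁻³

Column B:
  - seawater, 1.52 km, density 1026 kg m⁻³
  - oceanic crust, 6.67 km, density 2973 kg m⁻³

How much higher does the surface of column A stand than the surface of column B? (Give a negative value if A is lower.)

For any compensation level in the mantle, the mantle terms cancel and isostasy reduces to e = (Σt_A − Σt_B) − (Σ(ρt)_A − Σ(ρt)_B) / ρ_m.
Σt_A = 24.7 km; Σt_B = 8.19 km; Σ(ρt)_A = 70493.8; Σ(ρt)_B = 21389.43 (in km·kg m⁻³).
e = (24.7 − 8.19) − (70493.8 − 21389.43) / 3257 = 1.43 km.

1.43 km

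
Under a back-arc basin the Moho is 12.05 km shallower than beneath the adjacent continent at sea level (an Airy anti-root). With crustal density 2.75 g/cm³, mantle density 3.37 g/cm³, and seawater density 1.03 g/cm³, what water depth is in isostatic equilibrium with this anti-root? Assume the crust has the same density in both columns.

Replacing a thickness d of crust by seawater at the top must be balanced by replacing crust with mantle at the base: d (ρ_c − ρ_w) = a (ρ_m − ρ_c).
d = a (ρ_m − ρ_c)/(ρ_c − ρ_w) = 12.05 km × 0.62/1.72 = 4.34 km.

4.34 km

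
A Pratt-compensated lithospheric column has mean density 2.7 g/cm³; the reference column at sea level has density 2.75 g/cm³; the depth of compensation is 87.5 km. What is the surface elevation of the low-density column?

1.62 km

ρ_ref D = ρ (D + h) → h = D (ρ_ref − ρ)/ρ.
h = 87.5 km × (2.75 − 2.7)/2.7 = 1.62 km.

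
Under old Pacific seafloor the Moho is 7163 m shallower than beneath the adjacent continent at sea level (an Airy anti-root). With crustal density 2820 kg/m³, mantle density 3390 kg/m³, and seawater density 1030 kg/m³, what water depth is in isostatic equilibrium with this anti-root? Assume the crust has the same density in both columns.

Replacing a thickness d of crust by seawater at the top must be balanced by replacing crust with mantle at the base: d (ρ_c − ρ_w) = a (ρ_m − ρ_c).
d = a (ρ_m − ρ_c)/(ρ_c − ρ_w) = 7163 m × 570/1790 = 2280 m.

2280 m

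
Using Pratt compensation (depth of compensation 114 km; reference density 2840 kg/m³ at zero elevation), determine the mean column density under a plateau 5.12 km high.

Pratt balance: ρ_ref D = ρ (D + h).
ρ = ρ_ref D/(D + h) = 2840 × 114 km/(114 km + 5.12 km) = 2720 kg/m³.

2720 kg/m³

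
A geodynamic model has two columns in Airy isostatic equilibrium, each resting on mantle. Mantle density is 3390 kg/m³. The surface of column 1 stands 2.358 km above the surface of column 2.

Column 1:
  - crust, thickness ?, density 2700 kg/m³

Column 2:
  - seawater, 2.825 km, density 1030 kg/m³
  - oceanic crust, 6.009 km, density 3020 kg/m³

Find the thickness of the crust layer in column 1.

Take the compensation level at the base of the deeper column (depth z_c below the surface of column 1) and equate Σ ρ_i t_i down to z_c; mantle fills any gap and the z_c terms cancel.
Column 1: x×2700 + (z_c − 0 − x)×3390
Column 2: 2.358×0 + 2.825×1030 + 6.009×3020 + (z_c − 2.358 − 8.834)×3390
The z_c×3390 term appears on both sides and cancels. Collect the known terms of each column as K = Σ(ρt)_known − 3390 × (depth of known layers): K_1 = 0 − 3390×0 = 0; K_2 = 21056.93 − 3390×(2.358 + 8.834) = −16883.95.
Balance: K_1 − x×(3390 − 2700) = K_2, so x = (K_1 − K_2)/(3390 − 2700) = 16884/690 = 24.5 km.

24.5 km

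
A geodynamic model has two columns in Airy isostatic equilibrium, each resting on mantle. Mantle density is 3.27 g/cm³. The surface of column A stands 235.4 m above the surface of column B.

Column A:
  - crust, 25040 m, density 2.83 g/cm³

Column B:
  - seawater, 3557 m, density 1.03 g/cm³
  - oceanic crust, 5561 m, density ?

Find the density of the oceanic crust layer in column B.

2.86 g/cm³

Take the compensation level at the base of the deeper column (depth z_c below the surface of column A) and equate Σ ρ_i t_i down to z_c; mantle fills any gap and the z_c terms cancel.
Column A: 25040×2.83 + (z_c − 25040)×3.27
Column B: 235.4×0 + 3557×1.03 + 5561×ρ + (z_c − 235.4 − 9118)×3.27
The z_c×3.27 term appears on both sides and cancels. Collect the known terms of each column as K = Σ(ρt)_known − 3.27 × (depth of known layers): K_A = 70863.2 − 3.27×25040 = −11017.6; K_B = 3663.71 − 3.27×(235.4 + 9118) = −26921.908.
Balance: K_A = K_B + 5561×ρ, so ρ = (K_A − K_B)/5561 = 15904.3/5561 = 2.86 g/cm³.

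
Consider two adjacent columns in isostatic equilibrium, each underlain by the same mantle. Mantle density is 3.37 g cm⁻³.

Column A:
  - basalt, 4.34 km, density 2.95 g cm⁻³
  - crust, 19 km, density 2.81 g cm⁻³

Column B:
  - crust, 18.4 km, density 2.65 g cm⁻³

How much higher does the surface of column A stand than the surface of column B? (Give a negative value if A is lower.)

−0.233 km

For any compensation level in the mantle, the mantle terms cancel and isostasy reduces to e = (Σt_A − Σt_B) − (Σ(ρt)_A − Σ(ρt)_B) / ρ_m.
Σt_A = 23.34 km; Σt_B = 18.4 km; Σ(ρt)_A = 66.193; Σ(ρt)_B = 48.76 (in km·g cm⁻³).
e = (23.34 − 18.4) − (66.193 − 48.76) / 3.37 = −0.233 km.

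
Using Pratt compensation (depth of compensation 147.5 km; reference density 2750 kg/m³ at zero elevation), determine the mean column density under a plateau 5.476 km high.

Pratt balance: ρ_ref D = ρ (D + h).
ρ = ρ_ref D/(D + h) = 2750 × 147.5 km/(147.5 km + 5.476 km) = 2650 kg/m³.

2650 kg/m³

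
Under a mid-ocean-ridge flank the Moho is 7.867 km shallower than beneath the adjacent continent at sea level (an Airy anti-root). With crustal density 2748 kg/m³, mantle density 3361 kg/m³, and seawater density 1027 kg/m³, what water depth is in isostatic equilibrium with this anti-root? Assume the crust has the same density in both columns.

2.8 km

Replacing a thickness d of crust by seawater at the top must be balanced by replacing crust with mantle at the base: d (ρ_c − ρ_w) = a (ρ_m − ρ_c).
d = a (ρ_m − ρ_c)/(ρ_c − ρ_w) = 7.867 km × 613/1721 = 2.8 km.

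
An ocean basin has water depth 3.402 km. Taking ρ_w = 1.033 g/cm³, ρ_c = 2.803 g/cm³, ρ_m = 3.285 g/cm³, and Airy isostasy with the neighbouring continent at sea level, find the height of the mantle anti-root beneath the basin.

12.5 km

For local isostatic compensation: replacing crust with seawater at the top is compensated by replacing crust with mantle at the base: d (ρ_c − ρ_w) = a (ρ_m − ρ_c).
a = d (ρ_c − ρ_w)/(ρ_m − ρ_c) = 3.402 km × 1.77/0.482 = 12.5 km.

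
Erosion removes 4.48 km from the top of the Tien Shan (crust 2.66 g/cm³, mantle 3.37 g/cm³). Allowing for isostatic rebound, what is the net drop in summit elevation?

0.944 km

Rebound u = e ρ_c/ρ_m = 4.48 km × 2.66/3.37 = 3.536 km.
Net surface drop = e − u = 4.48 km − 3.536 km = e (ρ_m − ρ_c)/ρ_m = 0.944 km.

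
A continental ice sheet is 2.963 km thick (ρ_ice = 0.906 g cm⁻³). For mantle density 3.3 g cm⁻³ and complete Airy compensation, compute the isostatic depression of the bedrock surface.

0.813 km

Isostatic balance requires: the ice load ρ_ice t is balanced by mantle displaced below, ρ_m s.
s = t ρ_ice / ρ_m = 2.963 km × 0.906/3.3 = 0.813 km.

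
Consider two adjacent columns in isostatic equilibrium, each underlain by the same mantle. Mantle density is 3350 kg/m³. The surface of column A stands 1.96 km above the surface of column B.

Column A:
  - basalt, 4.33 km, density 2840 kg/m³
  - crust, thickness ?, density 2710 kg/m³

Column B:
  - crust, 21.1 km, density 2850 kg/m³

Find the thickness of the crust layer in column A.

23.3 km

Take the compensation level at the base of the deeper column (depth z_c below the surface of column A) and equate Σ ρ_i t_i down to z_c; mantle fills any gap and the z_c terms cancel.
Column A: 4.33×2840 + x×2710 + (z_c − 4.33 − x)×3350
Column B: 1.96×0 + 21.1×2850 + (z_c − 1.96 − 21.1)×3350
The z_c×3350 term appears on both sides and cancels. Collect the known terms of each column as K = Σ(ρt)_known − 3350 × (depth of known layers): K_A = 12297.2 − 3350×4.33 = −2208.3; K_B = 60135 − 3350×(1.96 + 21.1) = −17116.
Balance: K_A − x×(3350 − 2710) = K_B, so x = (K_A − K_B)/(3350 − 2710) = 14907.7/640 = 23.3 km.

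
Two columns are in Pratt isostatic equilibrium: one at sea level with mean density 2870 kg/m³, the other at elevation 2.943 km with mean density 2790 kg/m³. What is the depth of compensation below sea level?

103 km

ρ_ref D = ρ (D + h) → D (ρ_ref − ρ) = ρ h.
D = ρ h/(ρ_ref − ρ) = 2790 × 2.943 km/(2870 − 2790) = 103 km.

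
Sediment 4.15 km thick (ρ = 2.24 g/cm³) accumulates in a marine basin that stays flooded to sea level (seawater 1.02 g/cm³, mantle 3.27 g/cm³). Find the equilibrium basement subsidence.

2.25 km

Submarine loading: the sediment displaces seawater, and the subsidence is in turn flooded, so s (ρ_m − ρ_w) = t (ρ_sed − ρ_w).
s = 4.15 km × (2.24 − 1.02) / (3.27 − 1.02) = 2.25 km.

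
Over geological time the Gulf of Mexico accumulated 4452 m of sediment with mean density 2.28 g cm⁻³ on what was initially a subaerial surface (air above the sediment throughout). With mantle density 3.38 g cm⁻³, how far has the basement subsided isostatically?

3000 m

Subaerial load: s = t ρ_sed / ρ_m = 4452 m × 2.28/3.38 = 3000 m.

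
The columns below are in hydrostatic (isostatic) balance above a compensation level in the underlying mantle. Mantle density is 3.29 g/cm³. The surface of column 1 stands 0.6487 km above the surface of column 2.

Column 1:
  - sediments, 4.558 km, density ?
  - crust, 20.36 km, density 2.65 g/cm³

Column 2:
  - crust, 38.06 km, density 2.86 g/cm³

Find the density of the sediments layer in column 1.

2.09 g/cm³

Take the compensation level at the base of the deeper column (depth z_c below the surface of column 1) and equate Σ ρ_i t_i down to z_c; mantle fills any gap and the z_c terms cancel.
Column 1: 4.558×ρ + 20.36×2.65 + (z_c − 24.918)×3.29
Column 2: 0.6487×0 + 38.06×2.86 + (z_c − 0.6487 − 38.06)×3.29
The z_c×3.29 term appears on both sides and cancels. Collect the known terms of each column as K = Σ(ρt)_known − 3.29 × (depth of known layers): K_1 = 53.954 − 3.29×24.918 = −28.02622; K_2 = 108.8516 − 3.29×(0.6487 + 38.06) = −18.500023.
Balance: K_1 + 4.558×ρ = K_2, so ρ = (K_2 − K_1)/4.558 = 9.5262/4.558 = 2.09 g/cm³.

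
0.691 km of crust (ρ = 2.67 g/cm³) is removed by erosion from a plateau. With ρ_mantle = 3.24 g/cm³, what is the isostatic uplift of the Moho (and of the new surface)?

Unloading: uplift u = e ρ_c/ρ_m = 0.691 km × 2.67/3.24 = 0.569 km.

0.569 km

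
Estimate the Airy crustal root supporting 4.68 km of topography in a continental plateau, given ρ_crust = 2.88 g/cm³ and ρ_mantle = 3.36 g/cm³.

28.1 km

Balancing pressure at the compensation depth: the weight of the topography is balanced by the buoyancy of the root, ρ_c h = (ρ_m − ρ_c) r.
r = h · ρ_c / (ρ_m − ρ_c) = 4.68 km × 2.88 / (3.36 − 2.88) = 28.1 km.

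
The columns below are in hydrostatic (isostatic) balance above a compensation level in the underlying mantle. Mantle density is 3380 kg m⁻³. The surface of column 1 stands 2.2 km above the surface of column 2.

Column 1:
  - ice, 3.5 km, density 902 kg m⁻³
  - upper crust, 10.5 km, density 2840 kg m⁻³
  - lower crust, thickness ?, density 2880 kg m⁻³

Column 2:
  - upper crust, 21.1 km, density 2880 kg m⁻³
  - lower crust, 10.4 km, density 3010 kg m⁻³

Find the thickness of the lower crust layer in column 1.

15 km

Take the compensation level at the base of the deeper column (depth z_c below the surface of column 1) and equate Σ ρ_i t_i down to z_c; mantle fills any gap and the z_c terms cancel.
Column 1: 3.5×902 + 10.5×2840 + x×2880 + (z_c − 14 − x)×3380
Column 2: 2.2×0 + 21.1×2880 + 10.4×3010 + (z_c − 2.2 − 31.5)×3380
The z_c×3380 term appears on both sides and cancels. Collect the known terms of each column as K = Σ(ρt)_known − 3380 × (depth of known layers): K_1 = 32977 − 3380×14 = −14343; K_2 = 92072 − 3380×(2.2 + 31.5) = −21834.
Balance: K_1 − x×(3380 − 2880) = K_2, so x = (K_1 − K_2)/(3380 − 2880) = 7491/500 = 15 km.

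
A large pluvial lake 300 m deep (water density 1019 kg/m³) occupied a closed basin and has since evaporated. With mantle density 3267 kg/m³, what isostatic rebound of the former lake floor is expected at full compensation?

u = d ρ_w/ρ_m = 300 m × 1019/3267 = 93.6 m.

93.6 m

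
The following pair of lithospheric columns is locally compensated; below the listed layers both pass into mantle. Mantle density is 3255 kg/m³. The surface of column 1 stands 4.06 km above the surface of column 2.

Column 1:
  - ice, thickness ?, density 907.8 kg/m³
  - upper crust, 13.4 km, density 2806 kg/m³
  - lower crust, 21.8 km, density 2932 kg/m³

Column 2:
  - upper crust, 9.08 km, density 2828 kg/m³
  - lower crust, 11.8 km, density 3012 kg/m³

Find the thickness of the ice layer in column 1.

2.94 km

Take the compensation level at the base of the deeper column (depth z_c below the surface of column 1) and equate Σ ρ_i t_i down to z_c; mantle fills any gap and the z_c terms cancel.
Column 1: x×907.8 + 13.4×2806 + 21.8×2932 + (z_c − 35.2 − x)×3255
Column 2: 4.06×0 + 9.08×2828 + 11.8×3012 + (z_c − 4.06 − 20.88)×3255
The z_c×3255 term appears on both sides and cancels. Collect the known terms of each column as K = Σ(ρt)_known − 3255 × (depth of known layers): K_1 = 101518 − 3255×35.2 = −13058; K_2 = 61219.84 − 3255×(4.06 + 20.88) = −19959.86.
Balance: K_1 − x×(3255 − 907.8) = K_2, so x = (K_1 − K_2)/(3255 − 907.8) = 6901.86/2347.2 = 2.94 km.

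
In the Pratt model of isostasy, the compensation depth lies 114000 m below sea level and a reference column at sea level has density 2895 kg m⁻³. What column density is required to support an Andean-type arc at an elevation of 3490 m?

Pratt balance: ρ_ref D = ρ (D + h).
ρ = ρ_ref D/(D + h) = 2895 × 114000 m/(114000 m + 3490 m) = 2810 kg m⁻³.

2810 kg m⁻³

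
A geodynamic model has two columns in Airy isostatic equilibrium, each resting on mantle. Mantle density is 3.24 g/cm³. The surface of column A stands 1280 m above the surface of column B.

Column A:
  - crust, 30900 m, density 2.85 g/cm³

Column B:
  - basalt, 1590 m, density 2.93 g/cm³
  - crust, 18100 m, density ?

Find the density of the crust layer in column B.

Take the compensation level at the base of the deeper column (depth z_c below the surface of column A) and equate Σ ρ_i t_i down to z_c; mantle fills any gap and the z_c terms cancel.
Column A: 30900×2.85 + (z_c − 30900)×3.24
Column B: 1280×0 + 1590×2.93 + 18100×ρ + (z_c − 1280 − 19690)×3.24
The z_c×3.24 term appears on both sides and cancels. Collect the known terms of each column as K = Σ(ρt)_known − 3.24 × (depth of known layers): K_A = 88065 − 3.24×30900 = −12051; K_B = 4658.7 − 3.24×(1280 + 19690) = −63284.1.
Balance: K_A = K_B + 18100×ρ, so ρ = (K_A − K_B)/18100 = 51233.1/18100 = 2.83 g/cm³.

2.83 g/cm³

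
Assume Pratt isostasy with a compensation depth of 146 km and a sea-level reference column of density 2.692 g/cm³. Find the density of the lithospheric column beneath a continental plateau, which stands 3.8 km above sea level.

Pratt balance: ρ_ref D = ρ (D + h).
ρ = ρ_ref D/(D + h) = 2.692 × 146 km/(146 km + 3.8 km) = 2.62 g/cm³.

2.62 g/cm³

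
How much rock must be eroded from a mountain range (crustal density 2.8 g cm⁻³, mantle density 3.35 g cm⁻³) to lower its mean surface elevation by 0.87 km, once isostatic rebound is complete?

5.3 km

Net drop Δ = e − u = e − e ρ_c/ρ_m = e (ρ_m − ρ_c)/ρ_m.
e = Δ ρ_m/(ρ_m − ρ_c) = 0.87 km × 3.35/0.55 = 5.3 km.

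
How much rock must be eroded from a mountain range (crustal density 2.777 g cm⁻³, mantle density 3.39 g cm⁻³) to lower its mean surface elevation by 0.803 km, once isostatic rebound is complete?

Net drop Δ = e − u = e − e ρ_c/ρ_m = e (ρ_m − ρ_c)/ρ_m.
e = Δ ρ_m/(ρ_m − ρ_c) = 0.803 km × 3.39/0.613 = 4.44 km.

4.44 km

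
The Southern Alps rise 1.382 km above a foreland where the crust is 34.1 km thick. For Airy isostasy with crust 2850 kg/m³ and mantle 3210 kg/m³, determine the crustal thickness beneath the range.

46.4 km

Root depth r = h ρ_c / (ρ_m − ρ_c) = 1.382 km × 2850 / 360 = 10.94 km.
Total thickness = T + h + r = 34.1 km + 1.382 km + 10.94 km = 46.4 km.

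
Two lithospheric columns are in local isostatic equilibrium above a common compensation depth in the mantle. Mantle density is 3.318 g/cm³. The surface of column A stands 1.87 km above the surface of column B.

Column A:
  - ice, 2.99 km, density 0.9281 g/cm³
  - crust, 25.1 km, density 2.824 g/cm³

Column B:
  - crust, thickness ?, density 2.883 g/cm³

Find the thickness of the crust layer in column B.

Take the compensation level at the base of the deeper column (depth z_c below the surface of column A) and equate Σ ρ_i t_i down to z_c; mantle fills any gap and the z_c terms cancel.
Column A: 2.99×0.9281 + 25.1×2.824 + (z_c − 28.09)×3.318
Column B: 1.87×0 + x×2.883 + (z_c − 1.87 − 0 − x)×3.318
The z_c×3.318 term appears on both sides and cancels. Collect the known terms of each column as K = Σ(ρt)_known − 3.318 × (depth of known layers): K_A = 73.657419 − 3.318×28.09 = −19.545201; K_B = 0 − 3.318×(1.87 + 0) = −6.20466.
Balance: K_A = K_B − x×(3.318 − 2.883), so x = (K_B − K_A)/(3.318 − 2.883) = 13.3405/0.435 = 30.7 km.

30.7 km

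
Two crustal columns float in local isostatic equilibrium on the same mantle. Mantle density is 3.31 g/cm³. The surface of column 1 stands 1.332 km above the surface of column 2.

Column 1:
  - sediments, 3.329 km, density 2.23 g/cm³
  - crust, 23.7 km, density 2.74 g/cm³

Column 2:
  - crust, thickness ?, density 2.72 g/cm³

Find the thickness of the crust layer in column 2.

21.5 km

Take the compensation level at the base of the deeper column (depth z_c below the surface of column 1) and equate Σ ρ_i t_i down to z_c; mantle fills any gap and the z_c terms cancel.
Column 1: 3.329×2.23 + 23.7×2.74 + (z_c − 27.029)×3.31
Column 2: 1.332×0 + x×2.72 + (z_c − 1.332 − 0 − x)×3.31
The z_c×3.31 term appears on both sides and cancels. Collect the known terms of each column as K = Σ(ρt)_known − 3.31 × (depth of known layers): K_1 = 72.36167 − 3.31×27.029 = −17.10432; K_2 = 0 − 3.31×(1.332 + 0) = −4.40892.
Balance: K_1 = K_2 − x×(3.31 − 2.72), so x = (K_2 − K_1)/(3.31 − 2.72) = 12.6954/0.59 = 21.5 km.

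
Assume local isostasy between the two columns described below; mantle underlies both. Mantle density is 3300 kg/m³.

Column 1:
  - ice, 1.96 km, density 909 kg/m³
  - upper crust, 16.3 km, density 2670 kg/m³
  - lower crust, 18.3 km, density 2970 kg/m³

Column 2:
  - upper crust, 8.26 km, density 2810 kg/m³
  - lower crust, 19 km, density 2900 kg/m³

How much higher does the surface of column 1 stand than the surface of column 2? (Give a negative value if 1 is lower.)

2.83 km

For any compensation level in the mantle, the mantle terms cancel and isostasy reduces to e = (Σt_1 − Σt_2) − (Σ(ρt)_1 − Σ(ρt)_2) / ρ_m.
Σt_1 = 36.56 km; Σt_2 = 27.26 km; Σ(ρt)_1 = 99653.64; Σ(ρt)_2 = 78310.6 (in km·kg/m³).
e = (36.56 − 27.26) − (99653.64 − 78310.6) / 3300 = 2.83 km.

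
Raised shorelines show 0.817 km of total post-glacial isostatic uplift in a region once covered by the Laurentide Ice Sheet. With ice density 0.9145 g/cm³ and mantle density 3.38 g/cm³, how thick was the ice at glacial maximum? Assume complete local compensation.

u = t ρ_ice/ρ_m → t = u ρ_m/ρ_ice = 0.817 km × 3.38/0.9145 = 3.02 km.

3.02 km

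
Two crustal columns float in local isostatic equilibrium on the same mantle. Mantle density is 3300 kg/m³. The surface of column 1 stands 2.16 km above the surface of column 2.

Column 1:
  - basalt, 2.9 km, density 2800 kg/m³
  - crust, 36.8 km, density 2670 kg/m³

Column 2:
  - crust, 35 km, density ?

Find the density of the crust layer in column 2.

2800 kg/m³

Take the compensation level at the base of the deeper column (depth z_c below the surface of column 1) and equate Σ ρ_i t_i down to z_c; mantle fills any gap and the z_c terms cancel.
Column 1: 2.9×2800 + 36.8×2670 + (z_c − 39.7)×3300
Column 2: 2.16×0 + 35×ρ + (z_c − 2.16 − 35)×3300
The z_c×3300 term appears on both sides and cancels. Collect the known terms of each column as K = Σ(ρt)_known − 3300 × (depth of known layers): K_1 = 106376 − 3300×39.7 = −24634; K_2 = 0 − 3300×(2.16 + 35) = −122628.
Balance: K_1 = K_2 + 35×ρ, so ρ = (K_1 − K_2)/35 = 97994/35 = 2800 kg/m³.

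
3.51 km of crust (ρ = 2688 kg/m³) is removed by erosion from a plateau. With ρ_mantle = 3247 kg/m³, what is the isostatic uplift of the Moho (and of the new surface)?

Unloading: uplift u = e ρ_c/ρ_m = 3.51 km × 2688/3247 = 2.91 km.

2.91 km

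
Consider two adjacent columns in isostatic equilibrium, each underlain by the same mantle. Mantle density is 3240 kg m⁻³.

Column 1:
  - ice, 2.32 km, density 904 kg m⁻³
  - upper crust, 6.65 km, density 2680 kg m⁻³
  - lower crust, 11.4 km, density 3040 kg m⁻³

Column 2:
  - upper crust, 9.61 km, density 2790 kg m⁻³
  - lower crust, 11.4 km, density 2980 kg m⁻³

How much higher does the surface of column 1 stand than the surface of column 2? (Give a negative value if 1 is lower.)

For any compensation level in the mantle, the mantle terms cancel and isostasy reduces to e = (Σt_1 − Σt_2) − (Σ(ρt)_1 − Σ(ρt)_2) / ρ_m.
Σt_1 = 20.37 km; Σt_2 = 21.01 km; Σ(ρt)_1 = 54575.28; Σ(ρt)_2 = 60783.9 (in km·kg m⁻³).
e = (20.37 − 21.01) − (54575.28 − 60783.9) / 3240 = 1.28 km.

1.28 km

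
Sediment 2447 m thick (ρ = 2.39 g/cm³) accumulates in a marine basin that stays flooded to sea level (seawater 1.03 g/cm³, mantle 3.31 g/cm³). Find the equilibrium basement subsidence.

1460 m

Submarine loading: the sediment displaces seawater, and the subsidence is in turn flooded, so s (ρ_m − ρ_w) = t (ρ_sed − ρ_w).
s = 2447 m × (2.39 − 1.03) / (3.31 − 1.03) = 1460 m.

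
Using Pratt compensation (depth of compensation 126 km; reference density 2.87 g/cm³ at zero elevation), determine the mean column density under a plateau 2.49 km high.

Pratt balance: ρ_ref D = ρ (D + h).
ρ = ρ_ref D/(D + h) = 2.87 × 126 km/(126 km + 2.49 km) = 2.81 g/cm³.

2.81 g/cm³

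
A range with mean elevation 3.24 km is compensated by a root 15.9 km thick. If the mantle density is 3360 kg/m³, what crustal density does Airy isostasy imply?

ρ_c h = (ρ_m − ρ_c) r → ρ_c (h + r) = ρ_m r → ρ_c = ρ_m r / (h + r).
ρ_c = 3360 × 15.9 km / (3.24 km + 15.9 km) = 2790 kg/m³.

2790 kg/m³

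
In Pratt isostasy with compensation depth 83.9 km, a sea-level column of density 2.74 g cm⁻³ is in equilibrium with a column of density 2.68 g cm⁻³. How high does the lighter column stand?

1.88 km

ρ_ref D = ρ (D + h) → h = D (ρ_ref − ρ)/ρ.
h = 83.9 km × (2.74 − 2.68)/2.68 = 1.88 km.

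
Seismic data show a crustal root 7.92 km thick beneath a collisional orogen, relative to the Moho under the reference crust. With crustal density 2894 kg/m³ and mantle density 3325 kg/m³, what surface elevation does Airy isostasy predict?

1.18 km

Equating mass per unit area of the two columns: ρ_c h = (ρ_m − ρ_c) r.
h = r (ρ_m − ρ_c) / ρ_c = 7.92 km × (3325 − 2894) / 2894 = 1.18 km.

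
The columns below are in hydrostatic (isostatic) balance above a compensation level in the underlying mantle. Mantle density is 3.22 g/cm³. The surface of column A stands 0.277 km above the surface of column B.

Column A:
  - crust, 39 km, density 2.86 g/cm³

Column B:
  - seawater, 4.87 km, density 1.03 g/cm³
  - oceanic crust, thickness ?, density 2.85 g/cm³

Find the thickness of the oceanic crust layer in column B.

Take the compensation level at the base of the deeper column (depth z_c below the surface of column A) and equate Σ ρ_i t_i down to z_c; mantle fills any gap and the z_c terms cancel.
Column A: 39×2.86 + (z_c − 39)×3.22
Column B: 0.277×0 + 4.87×1.03 + x×2.85 + (z_c − 0.277 − 4.87 − x)×3.22
The z_c×3.22 term appears on both sides and cancels. Collect the known terms of each column as K = Σ(ρt)_known − 3.22 × (depth of known layers): K_A = 111.54 − 3.22×39 = −14.04; K_B = 5.0161 − 3.22×(0.277 + 4.87) = −11.55724.
Balance: K_A = K_B − x×(3.22 − 2.85), so x = (K_B − K_A)/(3.22 − 2.85) = 2.48276/0.37 = 6.71 km.

6.71 km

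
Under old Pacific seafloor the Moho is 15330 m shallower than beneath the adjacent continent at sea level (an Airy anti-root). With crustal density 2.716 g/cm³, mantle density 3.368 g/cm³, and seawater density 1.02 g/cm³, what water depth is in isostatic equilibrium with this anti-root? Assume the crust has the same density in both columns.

5890 m

Replacing a thickness d of crust by seawater at the top must be balanced by replacing crust with mantle at the base: d (ρ_c − ρ_w) = a (ρ_m − ρ_c).
d = a (ρ_m − ρ_c)/(ρ_c − ρ_w) = 15330 m × 0.652/1.696 = 5890 m.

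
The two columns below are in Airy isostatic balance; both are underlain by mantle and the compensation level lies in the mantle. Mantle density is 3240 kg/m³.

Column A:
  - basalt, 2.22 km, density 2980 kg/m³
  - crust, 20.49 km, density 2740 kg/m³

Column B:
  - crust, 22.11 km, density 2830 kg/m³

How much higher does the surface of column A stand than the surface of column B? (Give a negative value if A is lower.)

For any compensation level in the mantle, the mantle terms cancel and isostasy reduces to e = (Σt_A − Σt_B) − (Σ(ρt)_A − Σ(ρt)_B) / ρ_m.
Σt_A = 22.71 km; Σt_B = 22.11 km; Σ(ρt)_A = 62758.2; Σ(ρt)_B = 62571.3 (in km·kg/m³).
e = (22.71 − 22.11) − (62758.2 − 62571.3) / 3240 = 0.542 km.

0.542 km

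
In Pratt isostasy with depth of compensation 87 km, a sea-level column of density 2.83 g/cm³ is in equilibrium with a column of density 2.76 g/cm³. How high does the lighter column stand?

2.21 km

ρ_ref D = ρ (D + h) → h = D (ρ_ref − ρ)/ρ.
h = 87 km × (2.83 − 2.76)/2.76 = 2.21 km.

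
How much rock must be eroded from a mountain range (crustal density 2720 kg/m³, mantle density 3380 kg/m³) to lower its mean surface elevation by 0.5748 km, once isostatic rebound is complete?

2.94 km

Net drop Δ = e − u = e − e ρ_c/ρ_m = e (ρ_m − ρ_c)/ρ_m.
e = Δ ρ_m/(ρ_m − ρ_c) = 0.5748 km × 3380/660 = 2.94 km.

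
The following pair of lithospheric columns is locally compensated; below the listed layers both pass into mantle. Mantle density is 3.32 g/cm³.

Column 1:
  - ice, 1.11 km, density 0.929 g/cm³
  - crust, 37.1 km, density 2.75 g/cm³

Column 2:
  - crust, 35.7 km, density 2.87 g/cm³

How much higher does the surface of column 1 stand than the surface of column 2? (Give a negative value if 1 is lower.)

For any compensation level in the mantle, the mantle terms cancel and isostasy reduces to e = (Σt_1 − Σt_2) − (Σ(ρt)_1 − Σ(ρt)_2) / ρ_m.
Σt_1 = 38.21 km; Σt_2 = 35.7 km; Σ(ρt)_1 = 103.05619; Σ(ρt)_2 = 102.459 (in km·g/cm³).
e = (38.21 − 35.7) − (103.05619 − 102.459) / 3.32 = 2.33 km.

2.33 km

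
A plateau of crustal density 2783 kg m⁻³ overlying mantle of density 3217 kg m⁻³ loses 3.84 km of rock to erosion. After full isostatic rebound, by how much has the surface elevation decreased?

Rebound u = e ρ_c/ρ_m = 3.84 km × 2783/3217 = 3.322 km.
Net surface drop = e − u = 3.84 km − 3.322 km = e (ρ_m − ρ_c)/ρ_m = 0.518 km.

0.518 km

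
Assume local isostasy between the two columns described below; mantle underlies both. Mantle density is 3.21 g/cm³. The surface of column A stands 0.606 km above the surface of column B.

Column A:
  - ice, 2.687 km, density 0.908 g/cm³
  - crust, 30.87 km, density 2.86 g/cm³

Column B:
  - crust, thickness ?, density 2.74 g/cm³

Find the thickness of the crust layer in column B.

Take the compensation level at the base of the deeper column (depth z_c below the surface of column A) and equate Σ ρ_i t_i down to z_c; mantle fills any gap and the z_c terms cancel.
Column A: 2.687×0.908 + 30.87×2.86 + (z_c − 33.557)×3.21
Column B: 0.606×0 + x×2.74 + (z_c − 0.606 − 0 − x)×3.21
The z_c×3.21 term appears on both sides and cancels. Collect the known terms of each column as K = Σ(ρt)_known − 3.21 × (depth of known layers): K_A = 90.727996 − 3.21×33.557 = −16.989974; K_B = 0 − 3.21×(0.606 + 0) = −1.94526.
Balance: K_A = K_B − x×(3.21 − 2.74), so x = (K_B − K_A)/(3.21 − 2.74) = 15.0447/0.47 = 32 km.

32 km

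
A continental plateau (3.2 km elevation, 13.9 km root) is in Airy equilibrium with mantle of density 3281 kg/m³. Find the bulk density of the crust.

2670 kg/m³

ρ_c h = (ρ_m − ρ_c) r → ρ_c (h + r) = ρ_m r → ρ_c = ρ_m r / (h + r).
ρ_c = 3281 × 13.9 km / (3.2 km + 13.9 km) = 2670 kg/m³.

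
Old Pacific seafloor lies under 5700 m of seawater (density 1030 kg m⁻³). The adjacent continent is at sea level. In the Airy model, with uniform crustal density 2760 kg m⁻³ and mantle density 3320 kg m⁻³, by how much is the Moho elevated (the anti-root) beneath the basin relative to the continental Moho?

17600 m

By Archimedes' principle applied to the lithosphere: replacing crust with seawater at the top is compensated by replacing crust with mantle at the base: d (ρ_c − ρ_w) = a (ρ_m − ρ_c).
a = d (ρ_c − ρ_w)/(ρ_m − ρ_c) = 5700 m × 1730/560 = 17600 m.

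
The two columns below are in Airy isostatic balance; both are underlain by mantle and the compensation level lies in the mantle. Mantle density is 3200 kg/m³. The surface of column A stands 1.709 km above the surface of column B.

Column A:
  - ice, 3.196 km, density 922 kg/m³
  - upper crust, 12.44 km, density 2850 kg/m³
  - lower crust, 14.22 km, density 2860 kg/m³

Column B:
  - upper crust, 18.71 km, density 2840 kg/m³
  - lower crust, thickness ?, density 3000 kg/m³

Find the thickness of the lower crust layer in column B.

21.3 km

Take the compensation level at the base of the deeper column (depth z_c below the surface of column A) and equate Σ ρ_i t_i down to z_c; mantle fills any gap and the z_c terms cancel.
Column A: 3.196×922 + 12.44×2850 + 14.22×2860 + (z_c − 29.856)×3200
Column B: 1.709×0 + 18.71×2840 + x×3000 + (z_c − 1.709 − 18.71 − x)×3200
The z_c×3200 term appears on both sides and cancels. Collect the known terms of each column as K = Σ(ρt)_known − 3200 × (depth of known layers): K_A = 79069.912 − 3200×29.856 = −16469.288; K_B = 53136.4 − 3200×(1.709 + 18.71) = −12204.4.
Balance: K_A = K_B − x×(3200 − 3000), so x = (K_B − K_A)/(3200 − 3000) = 4264.89/200 = 21.3 km.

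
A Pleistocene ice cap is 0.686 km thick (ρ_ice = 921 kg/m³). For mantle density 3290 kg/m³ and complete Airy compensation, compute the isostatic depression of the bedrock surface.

Isostatic balance requires: the ice load ρ_ice t is balanced by mantle displaced below, ρ_m s.
s = t ρ_ice / ρ_m = 0.686 km × 921/3290 = 0.192 km.

0.192 km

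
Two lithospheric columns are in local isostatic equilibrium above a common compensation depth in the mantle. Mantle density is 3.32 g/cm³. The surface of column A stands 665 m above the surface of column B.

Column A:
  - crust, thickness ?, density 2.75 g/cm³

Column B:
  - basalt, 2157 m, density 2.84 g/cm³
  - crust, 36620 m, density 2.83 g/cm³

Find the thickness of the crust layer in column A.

37200 m

Take the compensation level at the base of the deeper column (depth z_c below the surface of column A) and equate Σ ρ_i t_i down to z_c; mantle fills any gap and the z_c terms cancel.
Column A: x×2.75 + (z_c − 0 − x)×3.32
Column B: 665×0 + 2157×2.84 + 36620×2.83 + (z_c − 665 − 38777)×3.32
The z_c×3.32 term appears on both sides and cancels. Collect the known terms of each column as K = Σ(ρt)_known − 3.32 × (depth of known layers): K_A = 0 − 3.32×0 = 0; K_B = 109760.48 − 3.32×(665 + 38777) = −21186.96.
Balance: K_A − x×(3.32 − 2.75) = K_B, so x = (K_A − K_B)/(3.32 − 2.75) = 21187/0.57 = 37200 m.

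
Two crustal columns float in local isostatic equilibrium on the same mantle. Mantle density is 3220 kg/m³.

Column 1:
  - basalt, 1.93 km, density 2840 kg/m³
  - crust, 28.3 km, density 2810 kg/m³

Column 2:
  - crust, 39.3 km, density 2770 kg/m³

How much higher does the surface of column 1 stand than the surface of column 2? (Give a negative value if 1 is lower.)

−1.66 km

For any compensation level in the mantle, the mantle terms cancel and isostasy reduces to e = (Σt_1 − Σt_2) − (Σ(ρt)_1 − Σ(ρt)_2) / ρ_m.
Σt_1 = 30.23 km; Σt_2 = 39.3 km; Σ(ρt)_1 = 85004.2; Σ(ρt)_2 = 108861 (in km·kg/m³).
e = (30.23 − 39.3) − (85004.2 − 108861) / 3220 = −1.66 km.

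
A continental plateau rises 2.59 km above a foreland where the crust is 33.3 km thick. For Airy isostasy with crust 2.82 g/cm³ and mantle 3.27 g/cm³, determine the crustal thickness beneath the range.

52.1 km

Root depth r = h ρ_c / (ρ_m − ρ_c) = 2.59 km × 2.82 / 0.45 = 16.23 km.
Total thickness = T + h + r = 33.3 km + 2.59 km + 16.23 km = 52.1 km.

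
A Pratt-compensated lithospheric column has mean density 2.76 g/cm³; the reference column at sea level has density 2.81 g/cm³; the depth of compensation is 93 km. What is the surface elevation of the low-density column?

1.68 km

ρ_ref D = ρ (D + h) → h = D (ρ_ref − ρ)/ρ.
h = 93 km × (2.81 − 2.76)/2.76 = 1.68 km.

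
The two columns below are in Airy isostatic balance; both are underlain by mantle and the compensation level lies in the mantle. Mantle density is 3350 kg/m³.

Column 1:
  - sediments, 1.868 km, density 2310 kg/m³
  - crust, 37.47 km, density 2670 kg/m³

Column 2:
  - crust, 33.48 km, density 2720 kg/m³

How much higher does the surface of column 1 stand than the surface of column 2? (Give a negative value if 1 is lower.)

For any compensation level in the mantle, the mantle terms cancel and isostasy reduces to e = (Σt_1 − Σt_2) − (Σ(ρt)_1 − Σ(ρt)_2) / ρ_m.
Σt_1 = 39.338 km; Σt_2 = 33.48 km; Σ(ρt)_1 = 104359.98; Σ(ρt)_2 = 91065.6 (in km·kg/m³).
e = (39.338 − 33.48) − (104359.98 − 91065.6) / 3350 = 1.89 km.

1.89 km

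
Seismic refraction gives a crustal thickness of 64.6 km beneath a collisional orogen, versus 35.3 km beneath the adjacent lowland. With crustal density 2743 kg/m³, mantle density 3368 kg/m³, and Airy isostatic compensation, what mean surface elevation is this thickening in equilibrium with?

5.44 km

Excess crust Δ = 64.6 km − 35.3 km = 29.3 km, split between elevation h and root r with h + r = Δ.
Airy balance ρ_c h = (ρ_m − ρ_c) r gives r = h ρ_c/(ρ_m − ρ_c), so h (1 + ρ_c/(ρ_m − ρ_c)) = Δ, i.e. h = Δ (ρ_m − ρ_c)/ρ_m.
h = 29.3 km × 625/3368 = 5.44 km.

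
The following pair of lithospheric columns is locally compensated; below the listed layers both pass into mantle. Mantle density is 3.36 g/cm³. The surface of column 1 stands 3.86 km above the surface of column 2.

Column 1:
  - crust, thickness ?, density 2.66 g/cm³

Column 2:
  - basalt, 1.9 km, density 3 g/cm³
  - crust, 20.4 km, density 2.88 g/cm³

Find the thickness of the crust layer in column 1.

Take the compensation level at the base of the deeper column (depth z_c below the surface of column 1) and equate Σ ρ_i t_i down to z_c; mantle fills any gap and the z_c terms cancel.
Column 1: x×2.66 + (z_c − 0 − x)×3.36
Column 2: 3.86×0 + 1.9×3 + 20.4×2.88 + (z_c − 3.86 − 22.3)×3.36
The z_c×3.36 term appears on both sides and cancels. Collect the known terms of each column as K = Σ(ρt)_known − 3.36 × (depth of known layers): K_1 = 0 − 3.36×0 = 0; K_2 = 64.452 − 3.36×(3.86 + 22.3) = −23.4456.
Balance: K_1 − x×(3.36 − 2.66) = K_2, so x = (K_1 − K_2)/(3.36 − 2.66) = 23.4456/0.7 = 33.5 km.

33.5 km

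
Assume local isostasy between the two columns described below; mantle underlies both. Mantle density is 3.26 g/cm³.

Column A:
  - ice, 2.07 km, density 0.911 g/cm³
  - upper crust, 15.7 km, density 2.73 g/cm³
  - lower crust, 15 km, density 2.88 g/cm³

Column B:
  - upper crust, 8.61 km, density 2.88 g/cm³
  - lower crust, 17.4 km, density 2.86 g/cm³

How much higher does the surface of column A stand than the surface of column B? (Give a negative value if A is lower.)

For any compensation level in the mantle, the mantle terms cancel and isostasy reduces to e = (Σt_A − Σt_B) − (Σ(ρt)_A − Σ(ρt)_B) / ρ_m.
Σt_A = 32.77 km; Σt_B = 26.01 km; Σ(ρt)_A = 87.94677; Σ(ρt)_B = 74.5608 (in km·g/cm³).
e = (32.77 − 26.01) − (87.94677 − 74.5608) / 3.26 = 2.65 km.

2.65 km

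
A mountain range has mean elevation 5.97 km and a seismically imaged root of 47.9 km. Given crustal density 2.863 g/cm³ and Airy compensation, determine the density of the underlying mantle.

3.22 g/cm³

Airy balance: ρ_c h = (ρ_m − ρ_c) r → ρ_m = ρ_c (1 + h/r).
ρ_m = 2.863 × (1 + 5.97 km/47.9 km) = 3.22 g/cm³.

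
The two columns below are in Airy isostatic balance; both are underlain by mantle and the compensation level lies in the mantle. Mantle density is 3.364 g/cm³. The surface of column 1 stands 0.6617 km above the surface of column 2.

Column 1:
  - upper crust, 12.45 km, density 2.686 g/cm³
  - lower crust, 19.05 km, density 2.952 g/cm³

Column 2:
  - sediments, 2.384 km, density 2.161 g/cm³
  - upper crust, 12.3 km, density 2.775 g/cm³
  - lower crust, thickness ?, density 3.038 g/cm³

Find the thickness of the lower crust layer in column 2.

Take the compensation level at the base of the deeper column (depth z_c below the surface of column 1) and equate Σ ρ_i t_i down to z_c; mantle fills any gap and the z_c terms cancel.
Column 1: 12.45×2.686 + 19.05×2.952 + (z_c − 31.5)×3.364
Column 2: 0.6617×0 + 2.384×2.161 + 12.3×2.775 + x×3.038 + (z_c − 0.6617 − 14.684 − x)×3.364
The z_c×3.364 term appears on both sides and cancels. Collect the known terms of each column as K = Σ(ρt)_known − 3.364 × (depth of known layers): K_1 = 89.6763 − 3.364×31.5 = −16.2897; K_2 = 39.284324 − 3.364×(0.6617 + 14.684) = −12.3386108.
Balance: K_1 = K_2 − x×(3.364 − 3.038), so x = (K_2 − K_1)/(3.364 − 3.038) = 3.95109/0.326 = 12.1 km.

12.1 km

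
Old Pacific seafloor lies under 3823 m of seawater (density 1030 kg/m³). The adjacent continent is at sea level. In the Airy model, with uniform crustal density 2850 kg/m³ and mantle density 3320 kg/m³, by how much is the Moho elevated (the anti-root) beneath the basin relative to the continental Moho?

In Airy isostatic equilibrium: replacing crust with seawater at the top is compensated by replacing crust with mantle at the base: d (ρ_c − ρ_w) = a (ρ_m − ρ_c).
a = d (ρ_c − ρ_w)/(ρ_m − ρ_c) = 3823 m × 1820/470 = 14800 m.

14800 m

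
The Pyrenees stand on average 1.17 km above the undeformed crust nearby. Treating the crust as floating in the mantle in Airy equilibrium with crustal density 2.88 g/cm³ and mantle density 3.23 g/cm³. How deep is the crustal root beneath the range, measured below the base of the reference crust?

In Airy isostatic equilibrium: the weight of the topography is balanced by the buoyancy of the root, ρ_c h = (ρ_m − ρ_c) r.
r = h · ρ_c / (ρ_m − ρ_c) = 1.17 km × 2.88 / (3.23 − 2.88) = 9.63 km.

9.63 km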